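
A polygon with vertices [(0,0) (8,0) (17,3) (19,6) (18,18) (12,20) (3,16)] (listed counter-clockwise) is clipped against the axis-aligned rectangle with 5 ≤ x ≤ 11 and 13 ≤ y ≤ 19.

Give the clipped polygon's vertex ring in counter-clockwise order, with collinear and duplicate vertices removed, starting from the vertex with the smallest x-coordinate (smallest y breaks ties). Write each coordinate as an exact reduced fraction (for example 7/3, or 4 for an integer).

1. After x ≥ 5: [(5,0) (8,0) (17,3) (19,6) (18,18) (12,20) (5,152/9)]
2. After x ≤ 11: [(5,0) (8,0) (11,1) (11,176/9) (5,152/9)]
3. After y ≥ 13: [(5,13) (11,13) (11,176/9) (5,152/9)]
4. After y ≤ 19: [(5,13) (11,13) (11,19) (39/4,19) (5,152/9)]
5. Canonical ring: [(5,13) (11,13) (11,19) (39/4,19) (5,152/9)]

Clipped polygon: [(5,13) (11,13) (11,19) (39/4,19) (5,152/9)]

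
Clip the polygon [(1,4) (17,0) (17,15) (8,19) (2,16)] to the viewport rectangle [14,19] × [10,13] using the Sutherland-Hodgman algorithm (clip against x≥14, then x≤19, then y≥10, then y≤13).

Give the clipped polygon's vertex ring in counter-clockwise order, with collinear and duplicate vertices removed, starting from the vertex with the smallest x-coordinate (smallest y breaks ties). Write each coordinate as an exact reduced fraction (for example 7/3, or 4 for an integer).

1. After x ≥ 14: [(14,3/4) (17,0) (17,15) (14,49/3)]
2. After x ≤ 19: [(14,3/4) (17,0) (17,15) (14,49/3)]
3. After y ≥ 10: [(14,10) (17,10) (17,15) (14,49/3)]
4. After y ≤ 13: [(14,13) (14,10) (17,10) (17,13)]
5. Canonical ring: [(14,10) (17,10) (17,13) (14,13)]

Clipped polygon: [(14,10) (17,10) (17,13) (14,13)]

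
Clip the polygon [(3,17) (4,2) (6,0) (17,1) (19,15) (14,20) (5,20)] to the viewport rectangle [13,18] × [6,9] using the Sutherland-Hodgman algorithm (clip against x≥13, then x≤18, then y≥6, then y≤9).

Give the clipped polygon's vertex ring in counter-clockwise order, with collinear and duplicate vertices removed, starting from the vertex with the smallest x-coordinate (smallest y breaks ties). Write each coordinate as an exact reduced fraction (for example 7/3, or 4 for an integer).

Clipped polygon: [(13,6) (124/7,6) (18,8) (18,9) (13,9)]

1. After x ≥ 13: [(13,7/11) (17,1) (19,15) (14,20) (13,20)]
2. After x ≤ 18: [(13,7/11) (17,1) (18,8) (18,16) (14,20) (13,20)]
3. After y ≥ 6: [(13,6) (124/7,6) (18,8) (18,16) (14,20) (13,20)]
4. After y ≤ 9: [(13,9) (13,6) (124/7,6) (18,8) (18,9)]
5. Canonical ring: [(13,6) (124/7,6) (18,8) (18,9) (13,9)]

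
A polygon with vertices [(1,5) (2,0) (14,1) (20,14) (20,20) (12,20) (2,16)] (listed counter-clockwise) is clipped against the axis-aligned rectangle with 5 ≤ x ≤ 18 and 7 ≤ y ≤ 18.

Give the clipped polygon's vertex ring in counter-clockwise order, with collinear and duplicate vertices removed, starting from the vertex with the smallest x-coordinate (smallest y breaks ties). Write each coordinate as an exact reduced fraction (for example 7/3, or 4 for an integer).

1. After x ≥ 5: [(5,1/4) (14,1) (20,14) (20,20) (12,20) (5,86/5)]
2. After x ≤ 18: [(5,1/4) (14,1) (18,29/3) (18,20) (12,20) (5,86/5)]
3. After y ≥ 7: [(5,7) (218/13,7) (18,29/3) (18,20) (12,20) (5,86/5)]
4. After y ≤ 18: [(5,7) (218/13,7) (18,29/3) (18,18) (7,18) (5,86/5)]
5. Canonical ring: [(5,7) (218/13,7) (18,29/3) (18,18) (7,18) (5,86/5)]

Clipped polygon: [(5,7) (218/13,7) (18,29/3) (18,18) (7,18) (5,86/5)]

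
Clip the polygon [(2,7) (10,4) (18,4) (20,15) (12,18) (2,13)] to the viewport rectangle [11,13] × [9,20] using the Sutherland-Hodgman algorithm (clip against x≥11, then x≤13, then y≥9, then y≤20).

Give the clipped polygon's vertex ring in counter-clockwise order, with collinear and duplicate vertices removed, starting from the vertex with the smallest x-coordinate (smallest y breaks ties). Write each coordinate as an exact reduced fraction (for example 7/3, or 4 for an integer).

Clipped polygon: [(11,9) (13,9) (13,141/8) (12,18) (11,35/2)]

1. After x ≥ 11: [(11,4) (18,4) (20,15) (12,18) (11,35/2)]
2. After x ≤ 13: [(11,4) (13,4) (13,141/8) (12,18) (11,35/2)]
3. After y ≥ 9: [(11,9) (13,9) (13,141/8) (12,18) (11,35/2)]
4. After y ≤ 20: [(11,9) (13,9) (13,141/8) (12,18) (11,35/2)]
5. Canonical ring: [(11,9) (13,9) (13,141/8) (12,18) (11,35/2)]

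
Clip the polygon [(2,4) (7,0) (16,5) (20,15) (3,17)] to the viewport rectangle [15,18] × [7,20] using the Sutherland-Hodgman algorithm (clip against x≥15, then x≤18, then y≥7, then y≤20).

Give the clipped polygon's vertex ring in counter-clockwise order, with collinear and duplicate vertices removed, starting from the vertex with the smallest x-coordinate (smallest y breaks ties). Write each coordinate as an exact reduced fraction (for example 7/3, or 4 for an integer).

Clipped polygon: [(15,7) (84/5,7) (18,10) (18,259/17) (15,265/17)]

1. After x ≥ 15: [(15,40/9) (16,5) (20,15) (15,265/17)]
2. After x ≤ 18: [(15,40/9) (16,5) (18,10) (18,259/17) (15,265/17)]
3. After y ≥ 7: [(15,7) (84/5,7) (18,10) (18,259/17) (15,265/17)]
4. After y ≤ 20: [(15,7) (84/5,7) (18,10) (18,259/17) (15,265/17)]
5. Canonical ring: [(15,7) (84/5,7) (18,10) (18,259/17) (15,265/17)]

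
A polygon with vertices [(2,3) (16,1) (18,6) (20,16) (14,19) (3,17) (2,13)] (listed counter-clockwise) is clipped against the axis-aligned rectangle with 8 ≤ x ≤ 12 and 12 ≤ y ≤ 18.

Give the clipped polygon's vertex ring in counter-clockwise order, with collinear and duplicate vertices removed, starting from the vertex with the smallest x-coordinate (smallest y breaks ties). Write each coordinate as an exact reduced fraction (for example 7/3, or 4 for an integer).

1. After x ≥ 8: [(8,15/7) (16,1) (18,6) (20,16) (14,19) (8,197/11)]
2. After x ≤ 12: [(8,15/7) (12,11/7) (12,205/11) (8,197/11)]
3. After y ≥ 12: [(8,12) (12,12) (12,205/11) (8,197/11)]
4. After y ≤ 18: [(8,12) (12,12) (12,18) (17/2,18) (8,197/11)]
5. Canonical ring: [(8,12) (12,12) (12,18) (17/2,18) (8,197/11)]

Clipped polygon: [(8,12) (12,12) (12,18) (17/2,18) (8,197/11)]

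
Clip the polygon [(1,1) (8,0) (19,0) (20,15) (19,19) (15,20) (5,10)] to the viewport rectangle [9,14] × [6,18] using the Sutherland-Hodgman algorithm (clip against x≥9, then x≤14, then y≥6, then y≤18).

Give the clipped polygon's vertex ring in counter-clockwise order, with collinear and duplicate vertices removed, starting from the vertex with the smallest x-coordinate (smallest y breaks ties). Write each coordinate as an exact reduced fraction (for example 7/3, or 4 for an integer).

1. After x ≥ 9: [(9,0) (19,0) (20,15) (19,19) (15,20) (9,14)]
2. After x ≤ 14: [(9,0) (14,0) (14,19) (9,14)]
3. After y ≥ 6: [(9,6) (14,6) (14,19) (9,14)]
4. After y ≤ 18: [(9,6) (14,6) (14,18) (13,18) (9,14)]
5. Canonical ring: [(9,6) (14,6) (14,18) (13,18) (9,14)]

Clipped polygon: [(9,6) (14,6) (14,18) (13,18) (9,14)]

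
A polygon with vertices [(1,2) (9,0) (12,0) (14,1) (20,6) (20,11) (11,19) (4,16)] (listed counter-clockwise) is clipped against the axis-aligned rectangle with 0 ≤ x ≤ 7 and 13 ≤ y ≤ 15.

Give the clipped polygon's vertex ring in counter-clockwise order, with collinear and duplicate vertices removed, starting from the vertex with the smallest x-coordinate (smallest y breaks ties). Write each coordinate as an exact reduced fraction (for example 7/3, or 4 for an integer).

Clipped polygon: [(47/14,13) (7,13) (7,15) (53/14,15)]

1. After x ≥ 0: [(1,2) (9,0) (12,0) (14,1) (20,6) (20,11) (11,19) (4,16)]
2. After x ≤ 7: [(1,2) (7,1/2) (7,121/7) (4,16)]
3. After y ≥ 13: [(47/14,13) (7,13) (7,121/7) (4,16)]
4. After y ≤ 15: [(53/14,15) (47/14,13) (7,13) (7,15)]
5. Canonical ring: [(47/14,13) (7,13) (7,15) (53/14,15)]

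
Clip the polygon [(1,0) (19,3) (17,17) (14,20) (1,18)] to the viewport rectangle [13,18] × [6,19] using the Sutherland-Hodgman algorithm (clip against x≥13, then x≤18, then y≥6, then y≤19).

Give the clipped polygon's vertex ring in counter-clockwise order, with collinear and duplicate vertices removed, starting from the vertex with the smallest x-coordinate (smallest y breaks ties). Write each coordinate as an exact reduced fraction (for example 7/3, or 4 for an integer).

Clipped polygon: [(13,6) (18,6) (18,10) (17,17) (15,19) (13,19)]

1. After x ≥ 13: [(13,2) (19,3) (17,17) (14,20) (13,258/13)]
2. After x ≤ 18: [(13,2) (18,17/6) (18,10) (17,17) (14,20) (13,258/13)]
3. After y ≥ 6: [(13,6) (18,6) (18,10) (17,17) (14,20) (13,258/13)]
4. After y ≤ 19: [(13,19) (13,6) (18,6) (18,10) (17,17) (15,19)]
5. Canonical ring: [(13,6) (18,6) (18,10) (17,17) (15,19) (13,19)]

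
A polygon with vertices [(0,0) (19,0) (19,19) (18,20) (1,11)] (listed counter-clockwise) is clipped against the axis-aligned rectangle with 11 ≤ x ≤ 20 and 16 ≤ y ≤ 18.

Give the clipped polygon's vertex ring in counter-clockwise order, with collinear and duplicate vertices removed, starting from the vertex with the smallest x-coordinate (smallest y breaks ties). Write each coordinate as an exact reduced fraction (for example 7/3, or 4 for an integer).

Clipped polygon: [(11,16) (19,16) (19,18) (128/9,18) (11,277/17)]

1. After x ≥ 11: [(11,0) (19,0) (19,19) (18,20) (11,277/17)]
2. After x ≤ 20: [(11,0) (19,0) (19,19) (18,20) (11,277/17)]
3. After y ≥ 16: [(11,16) (19,16) (19,19) (18,20) (11,277/17)]
4. After y ≤ 18: [(11,16) (19,16) (19,18) (128/9,18) (11,277/17)]
5. Canonical ring: [(11,16) (19,16) (19,18) (128/9,18) (11,277/17)]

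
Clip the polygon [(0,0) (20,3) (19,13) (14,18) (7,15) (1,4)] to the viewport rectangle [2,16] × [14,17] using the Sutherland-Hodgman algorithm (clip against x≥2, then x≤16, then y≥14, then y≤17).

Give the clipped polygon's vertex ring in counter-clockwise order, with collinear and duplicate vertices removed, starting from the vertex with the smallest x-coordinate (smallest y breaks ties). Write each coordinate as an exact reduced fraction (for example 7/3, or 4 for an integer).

Clipped polygon: [(71/11,14) (16,14) (16,16) (15,17) (35/3,17) (7,15)]

1. After x ≥ 2: [(2,3/10) (20,3) (19,13) (14,18) (7,15) (2,35/6)]
2. After x ≤ 16: [(2,3/10) (16,12/5) (16,16) (14,18) (7,15) (2,35/6)]
3. After y ≥ 14: [(16,14) (16,16) (14,18) (7,15) (71/11,14)]
4. After y ≤ 17: [(16,14) (16,16) (15,17) (35/3,17) (7,15) (71/11,14)]
5. Canonical ring: [(71/11,14) (16,14) (16,16) (15,17) (35/3,17) (7,15)]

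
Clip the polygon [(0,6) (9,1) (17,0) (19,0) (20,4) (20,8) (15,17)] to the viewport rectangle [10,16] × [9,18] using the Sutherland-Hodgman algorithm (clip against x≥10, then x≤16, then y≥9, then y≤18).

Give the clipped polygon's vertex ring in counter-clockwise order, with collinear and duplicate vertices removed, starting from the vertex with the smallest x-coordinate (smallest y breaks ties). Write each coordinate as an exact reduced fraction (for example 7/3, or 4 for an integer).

Clipped polygon: [(10,9) (16,9) (16,76/5) (15,17) (10,40/3)]

1. After x ≥ 10: [(10,40/3) (10,7/8) (17,0) (19,0) (20,4) (20,8) (15,17)]
2. After x ≤ 16: [(10,40/3) (10,7/8) (16,1/8) (16,76/5) (15,17)]
3. After y ≥ 9: [(10,40/3) (10,9) (16,9) (16,76/5) (15,17)]
4. After y ≤ 18: [(10,40/3) (10,9) (16,9) (16,76/5) (15,17)]
5. Canonical ring: [(10,9) (16,9) (16,76/5) (15,17) (10,40/3)]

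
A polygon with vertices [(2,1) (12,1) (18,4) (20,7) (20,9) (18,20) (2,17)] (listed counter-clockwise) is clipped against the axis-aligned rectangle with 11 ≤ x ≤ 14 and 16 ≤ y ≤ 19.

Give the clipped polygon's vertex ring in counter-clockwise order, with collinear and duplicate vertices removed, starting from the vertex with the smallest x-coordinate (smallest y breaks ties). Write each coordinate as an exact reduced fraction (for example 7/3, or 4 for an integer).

Clipped polygon: [(11,16) (14,16) (14,19) (38/3,19) (11,299/16)]

1. After x ≥ 11: [(11,1) (12,1) (18,4) (20,7) (20,9) (18,20) (11,299/16)]
2. After x ≤ 14: [(11,1) (12,1) (14,2) (14,77/4) (11,299/16)]
3. After y ≥ 16: [(11,16) (14,16) (14,77/4) (11,299/16)]
4. After y ≤ 19: [(11,16) (14,16) (14,19) (38/3,19) (11,299/16)]
5. Canonical ring: [(11,16) (14,16) (14,19) (38/3,19) (11,299/16)]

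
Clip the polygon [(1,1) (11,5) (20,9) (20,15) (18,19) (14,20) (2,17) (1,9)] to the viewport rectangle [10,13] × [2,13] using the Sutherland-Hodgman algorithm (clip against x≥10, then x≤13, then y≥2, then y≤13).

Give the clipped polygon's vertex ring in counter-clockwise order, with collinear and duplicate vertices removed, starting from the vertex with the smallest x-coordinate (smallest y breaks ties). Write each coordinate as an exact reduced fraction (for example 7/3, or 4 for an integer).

1. After x ≥ 10: [(10,23/5) (11,5) (20,9) (20,15) (18,19) (14,20) (10,19)]
2. After x ≤ 13: [(10,23/5) (11,5) (13,53/9) (13,79/4) (10,19)]
3. After y ≥ 2: [(10,23/5) (11,5) (13,53/9) (13,79/4) (10,19)]
4. After y ≤ 13: [(10,13) (10,23/5) (11,5) (13,53/9) (13,13)]
5. Canonical ring: [(10,23/5) (11,5) (13,53/9) (13,13) (10,13)]

Clipped polygon: [(10,23/5) (11,5) (13,53/9) (13,13) (10,13)]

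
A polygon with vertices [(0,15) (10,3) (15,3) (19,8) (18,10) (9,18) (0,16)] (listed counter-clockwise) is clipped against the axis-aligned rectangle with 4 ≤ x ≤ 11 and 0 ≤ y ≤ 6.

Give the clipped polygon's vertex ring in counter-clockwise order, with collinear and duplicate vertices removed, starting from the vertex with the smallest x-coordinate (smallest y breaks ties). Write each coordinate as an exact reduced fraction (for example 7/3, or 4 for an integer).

1. After x ≥ 4: [(4,51/5) (10,3) (15,3) (19,8) (18,10) (9,18) (4,152/9)]
2. After x ≤ 11: [(4,51/5) (10,3) (11,3) (11,146/9) (9,18) (4,152/9)]
3. After y ≥ 0: [(4,51/5) (10,3) (11,3) (11,146/9) (9,18) (4,152/9)]
4. After y ≤ 6: [(15/2,6) (10,3) (11,3) (11,6)]
5. Canonical ring: [(15/2,6) (10,3) (11,3) (11,6)]

Clipped polygon: [(15/2,6) (10,3) (11,3) (11,6)]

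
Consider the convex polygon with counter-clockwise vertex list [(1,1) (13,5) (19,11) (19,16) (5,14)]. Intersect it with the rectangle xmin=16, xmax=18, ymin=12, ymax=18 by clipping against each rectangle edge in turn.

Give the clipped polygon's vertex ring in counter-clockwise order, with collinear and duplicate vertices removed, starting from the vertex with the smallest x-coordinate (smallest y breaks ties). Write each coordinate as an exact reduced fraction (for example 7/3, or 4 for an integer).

Clipped polygon: [(16,12) (18,12) (18,111/7) (16,109/7)]

1. After x ≥ 16: [(16,8) (19,11) (19,16) (16,109/7)]
2. After x ≤ 18: [(16,8) (18,10) (18,111/7) (16,109/7)]
3. After y ≥ 12: [(16,12) (18,12) (18,111/7) (16,109/7)]
4. After y ≤ 18: [(16,12) (18,12) (18,111/7) (16,109/7)]
5. Canonical ring: [(16,12) (18,12) (18,111/7) (16,109/7)]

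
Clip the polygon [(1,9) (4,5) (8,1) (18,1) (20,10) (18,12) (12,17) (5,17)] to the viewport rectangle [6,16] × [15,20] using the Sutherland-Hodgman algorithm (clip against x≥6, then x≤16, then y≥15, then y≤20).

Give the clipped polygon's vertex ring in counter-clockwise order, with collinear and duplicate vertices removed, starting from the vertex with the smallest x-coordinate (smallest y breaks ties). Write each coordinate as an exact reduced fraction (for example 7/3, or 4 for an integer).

1. After x ≥ 6: [(6,3) (8,1) (18,1) (20,10) (18,12) (12,17) (6,17)]
2. After x ≤ 16: [(6,3) (8,1) (16,1) (16,41/3) (12,17) (6,17)]
3. After y ≥ 15: [(6,15) (72/5,15) (12,17) (6,17)]
4. After y ≤ 20: [(6,15) (72/5,15) (12,17) (6,17)]
5. Canonical ring: [(6,15) (72/5,15) (12,17) (6,17)]

Clipped polygon: [(6,15) (72/5,15) (12,17) (6,17)]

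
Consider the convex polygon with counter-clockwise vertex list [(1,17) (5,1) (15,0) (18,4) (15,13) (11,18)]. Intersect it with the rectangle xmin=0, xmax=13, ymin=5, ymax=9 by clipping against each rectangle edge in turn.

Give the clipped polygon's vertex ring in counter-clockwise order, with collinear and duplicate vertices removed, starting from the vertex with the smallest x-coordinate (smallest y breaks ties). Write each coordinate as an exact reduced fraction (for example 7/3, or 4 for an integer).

Clipped polygon: [(3,9) (4,5) (13,5) (13,9)]

1. After x ≥ 0: [(1,17) (5,1) (15,0) (18,4) (15,13) (11,18)]
2. After x ≤ 13: [(1,17) (5,1) (13,1/5) (13,31/2) (11,18)]
3. After y ≥ 5: [(1,17) (4,5) (13,5) (13,31/2) (11,18)]
4. After y ≤ 9: [(3,9) (4,5) (13,5) (13,9)]
5. Canonical ring: [(3,9) (4,5) (13,5) (13,9)]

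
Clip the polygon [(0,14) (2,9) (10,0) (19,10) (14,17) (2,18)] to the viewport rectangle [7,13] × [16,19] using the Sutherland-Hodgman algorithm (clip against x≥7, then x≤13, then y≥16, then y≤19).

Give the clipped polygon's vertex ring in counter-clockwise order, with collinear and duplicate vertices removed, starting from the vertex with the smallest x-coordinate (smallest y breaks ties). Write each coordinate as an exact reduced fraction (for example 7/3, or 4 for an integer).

Clipped polygon: [(7,16) (13,16) (13,205/12) (7,211/12)]

1. After x ≥ 7: [(7,27/8) (10,0) (19,10) (14,17) (7,211/12)]
2. After x ≤ 13: [(7,27/8) (10,0) (13,10/3) (13,205/12) (7,211/12)]
3. After y ≥ 16: [(7,16) (13,16) (13,205/12) (7,211/12)]
4. After y ≤ 19: [(7,16) (13,16) (13,205/12) (7,211/12)]
5. Canonical ring: [(7,16) (13,16) (13,205/12) (7,211/12)]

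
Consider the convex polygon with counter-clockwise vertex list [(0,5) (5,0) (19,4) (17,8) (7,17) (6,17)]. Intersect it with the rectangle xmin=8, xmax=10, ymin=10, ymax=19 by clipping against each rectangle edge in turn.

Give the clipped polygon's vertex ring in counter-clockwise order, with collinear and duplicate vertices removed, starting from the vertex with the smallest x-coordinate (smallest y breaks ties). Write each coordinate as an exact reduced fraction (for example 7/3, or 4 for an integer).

Clipped polygon: [(8,10) (10,10) (10,143/10) (8,161/10)]

1. After x ≥ 8: [(8,6/7) (19,4) (17,8) (8,161/10)]
2. After x ≤ 10: [(8,6/7) (10,10/7) (10,143/10) (8,161/10)]
3. After y ≥ 10: [(8,10) (10,10) (10,143/10) (8,161/10)]
4. After y ≤ 19: [(8,10) (10,10) (10,143/10) (8,161/10)]
5. Canonical ring: [(8,10) (10,10) (10,143/10) (8,161/10)]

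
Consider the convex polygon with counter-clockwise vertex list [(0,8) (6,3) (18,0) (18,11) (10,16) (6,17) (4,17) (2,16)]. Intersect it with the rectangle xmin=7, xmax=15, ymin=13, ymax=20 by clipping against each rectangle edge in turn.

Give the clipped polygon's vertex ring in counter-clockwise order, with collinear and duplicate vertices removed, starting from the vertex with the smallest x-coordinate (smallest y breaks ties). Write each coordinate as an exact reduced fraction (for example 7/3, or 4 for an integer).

Clipped polygon: [(7,13) (74/5,13) (10,16) (7,67/4)]

1. After x ≥ 7: [(7,11/4) (18,0) (18,11) (10,16) (7,67/4)]
2. After x ≤ 15: [(7,11/4) (15,3/4) (15,103/8) (10,16) (7,67/4)]
3. After y ≥ 13: [(7,13) (74/5,13) (10,16) (7,67/4)]
4. After y ≤ 20: [(7,13) (74/5,13) (10,16) (7,67/4)]
5. Canonical ring: [(7,13) (74/5,13) (10,16) (7,67/4)]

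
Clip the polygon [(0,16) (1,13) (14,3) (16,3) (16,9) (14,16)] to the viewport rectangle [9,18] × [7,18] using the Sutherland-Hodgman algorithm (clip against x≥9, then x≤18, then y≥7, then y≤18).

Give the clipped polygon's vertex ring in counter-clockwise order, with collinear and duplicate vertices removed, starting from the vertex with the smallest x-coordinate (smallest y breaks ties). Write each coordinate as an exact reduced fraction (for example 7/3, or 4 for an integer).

1. After x ≥ 9: [(9,16) (9,89/13) (14,3) (16,3) (16,9) (14,16)]
2. After x ≤ 18: [(9,16) (9,89/13) (14,3) (16,3) (16,9) (14,16)]
3. After y ≥ 7: [(9,16) (9,7) (16,7) (16,9) (14,16)]
4. After y ≤ 18: [(9,16) (9,7) (16,7) (16,9) (14,16)]
5. Canonical ring: [(9,7) (16,7) (16,9) (14,16) (9,16)]

Clipped polygon: [(9,7) (16,7) (16,9) (14,16) (9,16)]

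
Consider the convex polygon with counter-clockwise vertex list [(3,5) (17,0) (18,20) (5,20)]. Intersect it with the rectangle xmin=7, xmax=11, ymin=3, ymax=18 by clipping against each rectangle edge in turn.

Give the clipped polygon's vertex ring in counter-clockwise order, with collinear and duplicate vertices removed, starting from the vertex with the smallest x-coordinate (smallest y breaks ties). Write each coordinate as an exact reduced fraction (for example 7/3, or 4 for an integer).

Clipped polygon: [(7,25/7) (43/5,3) (11,3) (11,18) (7,18)]

1. After x ≥ 7: [(7,25/7) (17,0) (18,20) (7,20)]
2. After x ≤ 11: [(7,25/7) (11,15/7) (11,20) (7,20)]
3. After y ≥ 3: [(7,25/7) (43/5,3) (11,3) (11,20) (7,20)]
4. After y ≤ 18: [(7,18) (7,25/7) (43/5,3) (11,3) (11,18)]
5. Canonical ring: [(7,25/7) (43/5,3) (11,3) (11,18) (7,18)]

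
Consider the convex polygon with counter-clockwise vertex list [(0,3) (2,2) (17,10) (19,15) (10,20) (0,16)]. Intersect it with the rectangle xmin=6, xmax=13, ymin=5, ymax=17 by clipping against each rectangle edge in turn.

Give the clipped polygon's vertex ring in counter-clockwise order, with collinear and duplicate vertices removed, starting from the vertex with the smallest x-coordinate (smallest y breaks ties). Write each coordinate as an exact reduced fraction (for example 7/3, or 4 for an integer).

Clipped polygon: [(6,5) (61/8,5) (13,118/15) (13,17) (6,17)]

1. After x ≥ 6: [(6,62/15) (17,10) (19,15) (10,20) (6,92/5)]
2. After x ≤ 13: [(6,62/15) (13,118/15) (13,55/3) (10,20) (6,92/5)]
3. After y ≥ 5: [(6,5) (61/8,5) (13,118/15) (13,55/3) (10,20) (6,92/5)]
4. After y ≤ 17: [(6,17) (6,5) (61/8,5) (13,118/15) (13,17)]
5. Canonical ring: [(6,5) (61/8,5) (13,118/15) (13,17) (6,17)]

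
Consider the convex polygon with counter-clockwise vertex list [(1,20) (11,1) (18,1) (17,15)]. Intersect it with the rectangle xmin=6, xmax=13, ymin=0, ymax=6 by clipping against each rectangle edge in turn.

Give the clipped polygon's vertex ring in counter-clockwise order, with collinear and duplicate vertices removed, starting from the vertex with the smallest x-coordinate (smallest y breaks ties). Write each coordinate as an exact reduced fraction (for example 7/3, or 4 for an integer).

Clipped polygon: [(159/19,6) (11,1) (13,1) (13,6)]

1. After x ≥ 6: [(6,295/16) (6,21/2) (11,1) (18,1) (17,15)]
2. After x ≤ 13: [(13,65/4) (6,295/16) (6,21/2) (11,1) (13,1)]
3. After y ≥ 0: [(13,65/4) (6,295/16) (6,21/2) (11,1) (13,1)]
4. After y ≤ 6: [(13,6) (159/19,6) (11,1) (13,1)]
5. Canonical ring: [(159/19,6) (11,1) (13,1) (13,6)]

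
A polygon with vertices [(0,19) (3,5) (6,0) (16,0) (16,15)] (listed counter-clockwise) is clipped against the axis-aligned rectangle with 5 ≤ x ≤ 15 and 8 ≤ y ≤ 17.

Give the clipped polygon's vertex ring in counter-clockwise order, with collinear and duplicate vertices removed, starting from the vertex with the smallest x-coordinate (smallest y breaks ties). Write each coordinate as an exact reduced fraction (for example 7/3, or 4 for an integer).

Clipped polygon: [(5,8) (15,8) (15,61/4) (8,17) (5,17)]

1. After x ≥ 5: [(5,71/4) (5,5/3) (6,0) (16,0) (16,15)]
2. After x ≤ 15: [(15,61/4) (5,71/4) (5,5/3) (6,0) (15,0)]
3. After y ≥ 8: [(15,8) (15,61/4) (5,71/4) (5,8)]
4. After y ≤ 17: [(15,8) (15,61/4) (8,17) (5,17) (5,8)]
5. Canonical ring: [(5,8) (15,8) (15,61/4) (8,17) (5,17)]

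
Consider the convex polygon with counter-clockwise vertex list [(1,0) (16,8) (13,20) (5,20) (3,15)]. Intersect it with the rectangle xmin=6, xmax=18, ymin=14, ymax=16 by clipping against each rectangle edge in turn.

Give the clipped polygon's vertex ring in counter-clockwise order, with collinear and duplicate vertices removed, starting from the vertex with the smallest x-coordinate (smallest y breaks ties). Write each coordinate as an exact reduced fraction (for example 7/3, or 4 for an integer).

Clipped polygon: [(6,14) (29/2,14) (14,16) (6,16)]

1. After x ≥ 6: [(6,8/3) (16,8) (13,20) (6,20)]
2. After x ≤ 18: [(6,8/3) (16,8) (13,20) (6,20)]
3. After y ≥ 14: [(6,14) (29/2,14) (13,20) (6,20)]
4. After y ≤ 16: [(6,16) (6,14) (29/2,14) (14,16)]
5. Canonical ring: [(6,14) (29/2,14) (14,16) (6,16)]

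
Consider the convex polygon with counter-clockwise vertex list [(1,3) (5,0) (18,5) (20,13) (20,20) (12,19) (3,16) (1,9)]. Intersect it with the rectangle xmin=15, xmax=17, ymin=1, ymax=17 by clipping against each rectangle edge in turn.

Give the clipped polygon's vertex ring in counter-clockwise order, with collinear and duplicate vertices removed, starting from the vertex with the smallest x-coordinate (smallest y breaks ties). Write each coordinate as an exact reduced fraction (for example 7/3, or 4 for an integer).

1. After x ≥ 15: [(15,50/13) (18,5) (20,13) (20,20) (15,155/8)]
2. After x ≤ 17: [(15,50/13) (17,60/13) (17,157/8) (15,155/8)]
3. After y ≥ 1: [(15,50/13) (17,60/13) (17,157/8) (15,155/8)]
4. After y ≤ 17: [(15,17) (15,50/13) (17,60/13) (17,17)]
5. Canonical ring: [(15,50/13) (17,60/13) (17,17) (15,17)]

Clipped polygon: [(15,50/13) (17,60/13) (17,17) (15,17)]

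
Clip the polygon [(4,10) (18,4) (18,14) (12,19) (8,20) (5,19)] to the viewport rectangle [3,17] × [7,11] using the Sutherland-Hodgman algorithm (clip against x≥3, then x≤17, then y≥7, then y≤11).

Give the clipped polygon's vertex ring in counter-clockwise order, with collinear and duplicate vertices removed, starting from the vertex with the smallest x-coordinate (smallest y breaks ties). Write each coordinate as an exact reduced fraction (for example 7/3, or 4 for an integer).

Clipped polygon: [(4,10) (11,7) (17,7) (17,11) (37/9,11)]

1. After x ≥ 3: [(4,10) (18,4) (18,14) (12,19) (8,20) (5,19)]
2. After x ≤ 17: [(4,10) (17,31/7) (17,89/6) (12,19) (8,20) (5,19)]
3. After y ≥ 7: [(4,10) (11,7) (17,7) (17,89/6) (12,19) (8,20) (5,19)]
4. After y ≤ 11: [(37/9,11) (4,10) (11,7) (17,7) (17,11)]
5. Canonical ring: [(4,10) (11,7) (17,7) (17,11) (37/9,11)]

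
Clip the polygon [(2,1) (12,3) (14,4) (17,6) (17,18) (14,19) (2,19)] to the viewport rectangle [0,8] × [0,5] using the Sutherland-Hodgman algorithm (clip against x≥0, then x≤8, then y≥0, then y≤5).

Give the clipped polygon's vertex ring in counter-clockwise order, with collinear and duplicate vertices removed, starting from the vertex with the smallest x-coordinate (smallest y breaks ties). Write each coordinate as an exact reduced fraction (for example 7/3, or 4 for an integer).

1. After x ≥ 0: [(2,1) (12,3) (14,4) (17,6) (17,18) (14,19) (2,19)]
2. After x ≤ 8: [(2,1) (8,11/5) (8,19) (2,19)]
3. After y ≥ 0: [(2,1) (8,11/5) (8,19) (2,19)]
4. After y ≤ 5: [(2,5) (2,1) (8,11/5) (8,5)]
5. Canonical ring: [(2,1) (8,11/5) (8,5) (2,5)]

Clipped polygon: [(2,1) (8,11/5) (8,5) (2,5)]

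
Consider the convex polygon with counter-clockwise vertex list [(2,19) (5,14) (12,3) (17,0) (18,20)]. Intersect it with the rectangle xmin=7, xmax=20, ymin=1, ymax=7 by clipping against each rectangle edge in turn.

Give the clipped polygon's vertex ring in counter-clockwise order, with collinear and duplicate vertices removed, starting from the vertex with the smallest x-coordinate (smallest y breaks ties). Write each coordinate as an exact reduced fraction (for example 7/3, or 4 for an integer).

Clipped polygon: [(104/11,7) (12,3) (46/3,1) (341/20,1) (347/20,7)]

1. After x ≥ 7: [(7,309/16) (7,76/7) (12,3) (17,0) (18,20)]
2. After x ≤ 20: [(7,309/16) (7,76/7) (12,3) (17,0) (18,20)]
3. After y ≥ 1: [(7,309/16) (7,76/7) (12,3) (46/3,1) (341/20,1) (18,20)]
4. After y ≤ 7: [(104/11,7) (12,3) (46/3,1) (341/20,1) (347/20,7)]
5. Canonical ring: [(104/11,7) (12,3) (46/3,1) (341/20,1) (347/20,7)]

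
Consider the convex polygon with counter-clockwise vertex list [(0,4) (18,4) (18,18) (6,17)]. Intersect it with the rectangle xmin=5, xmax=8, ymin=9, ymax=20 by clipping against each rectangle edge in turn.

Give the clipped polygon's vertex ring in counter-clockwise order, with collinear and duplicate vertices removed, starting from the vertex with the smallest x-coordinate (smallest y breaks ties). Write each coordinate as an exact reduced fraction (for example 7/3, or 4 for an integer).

Clipped polygon: [(5,9) (8,9) (8,103/6) (6,17) (5,89/6)]

1. After x ≥ 5: [(5,89/6) (5,4) (18,4) (18,18) (6,17)]
2. After x ≤ 8: [(5,89/6) (5,4) (8,4) (8,103/6) (6,17)]
3. After y ≥ 9: [(5,89/6) (5,9) (8,9) (8,103/6) (6,17)]
4. After y ≤ 20: [(5,89/6) (5,9) (8,9) (8,103/6) (6,17)]
5. Canonical ring: [(5,9) (8,9) (8,103/6) (6,17) (5,89/6)]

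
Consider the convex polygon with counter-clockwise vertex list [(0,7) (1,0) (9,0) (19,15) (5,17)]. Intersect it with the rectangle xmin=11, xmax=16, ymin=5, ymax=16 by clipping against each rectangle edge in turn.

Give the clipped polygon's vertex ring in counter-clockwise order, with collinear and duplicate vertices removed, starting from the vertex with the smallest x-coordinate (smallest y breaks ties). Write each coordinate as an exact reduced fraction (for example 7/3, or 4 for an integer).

1. After x ≥ 11: [(11,3) (19,15) (11,113/7)]
2. After x ≤ 16: [(11,3) (16,21/2) (16,108/7) (11,113/7)]
3. After y ≥ 5: [(11,5) (37/3,5) (16,21/2) (16,108/7) (11,113/7)]
4. After y ≤ 16: [(11,16) (11,5) (37/3,5) (16,21/2) (16,108/7) (12,16)]
5. Canonical ring: [(11,5) (37/3,5) (16,21/2) (16,108/7) (12,16) (11,16)]

Clipped polygon: [(11,5) (37/3,5) (16,21/2) (16,108/7) (12,16) (11,16)]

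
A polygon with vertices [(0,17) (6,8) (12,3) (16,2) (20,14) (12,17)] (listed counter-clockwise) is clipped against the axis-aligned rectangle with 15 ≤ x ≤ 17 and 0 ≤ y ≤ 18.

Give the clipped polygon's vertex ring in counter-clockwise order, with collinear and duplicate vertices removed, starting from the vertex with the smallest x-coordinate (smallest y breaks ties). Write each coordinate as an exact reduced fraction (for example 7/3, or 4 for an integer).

1. After x ≥ 15: [(15,9/4) (16,2) (20,14) (15,127/8)]
2. After x ≤ 17: [(15,9/4) (16,2) (17,5) (17,121/8) (15,127/8)]
3. After y ≥ 0: [(15,9/4) (16,2) (17,5) (17,121/8) (15,127/8)]
4. After y ≤ 18: [(15,9/4) (16,2) (17,5) (17,121/8) (15,127/8)]
5. Canonical ring: [(15,9/4) (16,2) (17,5) (17,121/8) (15,127/8)]

Clipped polygon: [(15,9/4) (16,2) (17,5) (17,121/8) (15,127/8)]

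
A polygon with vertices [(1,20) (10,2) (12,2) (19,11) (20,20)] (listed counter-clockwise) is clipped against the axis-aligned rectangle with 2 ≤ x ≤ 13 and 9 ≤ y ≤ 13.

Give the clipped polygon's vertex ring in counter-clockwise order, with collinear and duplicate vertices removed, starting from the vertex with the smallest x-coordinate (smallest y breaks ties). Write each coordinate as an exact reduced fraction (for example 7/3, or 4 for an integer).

Clipped polygon: [(9/2,13) (13/2,9) (13,9) (13,13)]

1. After x ≥ 2: [(2,20) (2,18) (10,2) (12,2) (19,11) (20,20)]
2. After x ≤ 13: [(13,20) (2,20) (2,18) (10,2) (12,2) (13,23/7)]
3. After y ≥ 9: [(13,9) (13,20) (2,20) (2,18) (13/2,9)]
4. After y ≤ 13: [(13,9) (13,13) (9/2,13) (13/2,9)]
5. Canonical ring: [(9/2,13) (13/2,9) (13,9) (13,13)]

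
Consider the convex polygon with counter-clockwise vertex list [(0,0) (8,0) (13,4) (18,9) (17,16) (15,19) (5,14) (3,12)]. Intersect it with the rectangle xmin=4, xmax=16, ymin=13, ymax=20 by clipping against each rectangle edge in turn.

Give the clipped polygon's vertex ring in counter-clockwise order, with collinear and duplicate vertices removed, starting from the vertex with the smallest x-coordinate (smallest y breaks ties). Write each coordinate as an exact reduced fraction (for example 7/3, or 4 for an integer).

1. After x ≥ 4: [(4,0) (8,0) (13,4) (18,9) (17,16) (15,19) (5,14) (4,13)]
2. After x ≤ 16: [(4,0) (8,0) (13,4) (16,7) (16,35/2) (15,19) (5,14) (4,13)]
3. After y ≥ 13: [(4,13) (16,13) (16,35/2) (15,19) (5,14) (4,13)]
4. After y ≤ 20: [(4,13) (16,13) (16,35/2) (15,19) (5,14) (4,13)]
5. Canonical ring: [(4,13) (16,13) (16,35/2) (15,19) (5,14)]

Clipped polygon: [(4,13) (16,13) (16,35/2) (15,19) (5,14)]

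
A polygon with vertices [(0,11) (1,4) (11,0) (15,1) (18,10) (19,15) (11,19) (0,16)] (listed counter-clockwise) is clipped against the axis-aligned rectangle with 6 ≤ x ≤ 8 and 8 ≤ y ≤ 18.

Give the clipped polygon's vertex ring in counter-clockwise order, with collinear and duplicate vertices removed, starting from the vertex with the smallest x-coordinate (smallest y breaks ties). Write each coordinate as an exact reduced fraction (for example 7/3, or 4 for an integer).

1. After x ≥ 6: [(6,2) (11,0) (15,1) (18,10) (19,15) (11,19) (6,194/11)]
2. After x ≤ 8: [(6,2) (8,6/5) (8,200/11) (6,194/11)]
3. After y ≥ 8: [(6,8) (8,8) (8,200/11) (6,194/11)]
4. After y ≤ 18: [(6,8) (8,8) (8,18) (22/3,18) (6,194/11)]
5. Canonical ring: [(6,8) (8,8) (8,18) (22/3,18) (6,194/11)]

Clipped polygon: [(6,8) (8,8) (8,18) (22/3,18) (6,194/11)]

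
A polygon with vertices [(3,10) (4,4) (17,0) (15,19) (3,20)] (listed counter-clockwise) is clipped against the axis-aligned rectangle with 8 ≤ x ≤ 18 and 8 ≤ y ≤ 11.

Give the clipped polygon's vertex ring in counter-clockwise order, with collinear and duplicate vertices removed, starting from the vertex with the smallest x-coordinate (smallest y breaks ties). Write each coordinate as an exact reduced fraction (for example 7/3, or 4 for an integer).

1. After x ≥ 8: [(8,36/13) (17,0) (15,19) (8,235/12)]
2. After x ≤ 18: [(8,36/13) (17,0) (15,19) (8,235/12)]
3. After y ≥ 8: [(8,8) (307/19,8) (15,19) (8,235/12)]
4. After y ≤ 11: [(8,11) (8,8) (307/19,8) (301/19,11)]
5. Canonical ring: [(8,8) (307/19,8) (301/19,11) (8,11)]

Clipped polygon: [(8,8) (307/19,8) (301/19,11) (8,11)]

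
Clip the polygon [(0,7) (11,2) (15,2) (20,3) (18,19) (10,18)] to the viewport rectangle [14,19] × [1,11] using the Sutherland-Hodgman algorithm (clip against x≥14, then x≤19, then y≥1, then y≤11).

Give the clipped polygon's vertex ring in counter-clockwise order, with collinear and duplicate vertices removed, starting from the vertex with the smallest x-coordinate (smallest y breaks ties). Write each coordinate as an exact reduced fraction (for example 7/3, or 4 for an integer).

Clipped polygon: [(14,2) (15,2) (19,14/5) (19,11) (14,11)]

1. After x ≥ 14: [(14,2) (15,2) (20,3) (18,19) (14,37/2)]
2. After x ≤ 19: [(14,2) (15,2) (19,14/5) (19,11) (18,19) (14,37/2)]
3. After y ≥ 1: [(14,2) (15,2) (19,14/5) (19,11) (18,19) (14,37/2)]
4. After y ≤ 11: [(14,11) (14,2) (15,2) (19,14/5) (19,11) (19,11)]
5. Canonical ring: [(14,2) (15,2) (19,14/5) (19,11) (14,11)]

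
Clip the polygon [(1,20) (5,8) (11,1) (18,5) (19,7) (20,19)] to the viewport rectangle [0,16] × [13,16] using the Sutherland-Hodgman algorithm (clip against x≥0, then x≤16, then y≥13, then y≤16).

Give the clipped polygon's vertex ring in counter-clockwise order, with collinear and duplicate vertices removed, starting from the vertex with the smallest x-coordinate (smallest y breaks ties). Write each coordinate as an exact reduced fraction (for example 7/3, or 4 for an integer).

Clipped polygon: [(7/3,16) (10/3,13) (16,13) (16,16)]

1. After x ≥ 0: [(1,20) (5,8) (11,1) (18,5) (19,7) (20,19)]
2. After x ≤ 16: [(16,365/19) (1,20) (5,8) (11,1) (16,27/7)]
3. After y ≥ 13: [(16,13) (16,365/19) (1,20) (10/3,13)]
4. After y ≤ 16: [(16,13) (16,16) (7/3,16) (10/3,13)]
5. Canonical ring: [(7/3,16) (10/3,13) (16,13) (16,16)]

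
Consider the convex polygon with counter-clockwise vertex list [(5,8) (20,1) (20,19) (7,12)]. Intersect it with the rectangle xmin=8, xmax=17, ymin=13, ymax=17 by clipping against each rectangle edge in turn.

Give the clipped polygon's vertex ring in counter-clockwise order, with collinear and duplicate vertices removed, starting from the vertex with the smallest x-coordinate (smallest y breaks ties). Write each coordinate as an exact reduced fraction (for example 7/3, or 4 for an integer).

Clipped polygon: [(62/7,13) (17,13) (17,17) (114/7,17)]

1. After x ≥ 8: [(8,33/5) (20,1) (20,19) (8,163/13)]
2. After x ≤ 17: [(8,33/5) (17,12/5) (17,226/13) (8,163/13)]
3. After y ≥ 13: [(17,13) (17,226/13) (62/7,13)]
4. After y ≤ 17: [(17,13) (17,17) (114/7,17) (62/7,13)]
5. Canonical ring: [(62/7,13) (17,13) (17,17) (114/7,17)]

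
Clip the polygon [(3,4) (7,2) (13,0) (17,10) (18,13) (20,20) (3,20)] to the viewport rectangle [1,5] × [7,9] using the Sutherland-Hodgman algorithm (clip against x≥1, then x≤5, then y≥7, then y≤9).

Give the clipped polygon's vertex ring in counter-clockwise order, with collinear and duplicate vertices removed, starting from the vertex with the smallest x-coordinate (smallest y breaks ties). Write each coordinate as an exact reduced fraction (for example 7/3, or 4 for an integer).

Clipped polygon: [(3,7) (5,7) (5,9) (3,9)]

1. After x ≥ 1: [(3,4) (7,2) (13,0) (17,10) (18,13) (20,20) (3,20)]
2. After x ≤ 5: [(3,4) (5,3) (5,20) (3,20)]
3. After y ≥ 7: [(3,7) (5,7) (5,20) (3,20)]
4. After y ≤ 9: [(3,9) (3,7) (5,7) (5,9)]
5. Canonical ring: [(3,7) (5,7) (5,9) (3,9)]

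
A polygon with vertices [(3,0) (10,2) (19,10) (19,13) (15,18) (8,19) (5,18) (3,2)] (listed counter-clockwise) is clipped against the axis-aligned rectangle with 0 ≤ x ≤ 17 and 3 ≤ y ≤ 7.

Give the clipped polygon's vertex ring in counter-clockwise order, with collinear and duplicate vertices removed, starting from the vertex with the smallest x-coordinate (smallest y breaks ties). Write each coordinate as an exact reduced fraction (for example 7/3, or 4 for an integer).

1. After x ≥ 0: [(3,0) (10,2) (19,10) (19,13) (15,18) (8,19) (5,18) (3,2)]
2. After x ≤ 17: [(3,0) (10,2) (17,74/9) (17,31/2) (15,18) (8,19) (5,18) (3,2)]
3. After y ≥ 3: [(89/8,3) (17,74/9) (17,31/2) (15,18) (8,19) (5,18) (25/8,3)]
4. After y ≤ 7: [(89/8,3) (125/8,7) (29/8,7) (25/8,3)]
5. Canonical ring: [(25/8,3) (89/8,3) (125/8,7) (29/8,7)]

Clipped polygon: [(25/8,3) (89/8,3) (125/8,7) (29/8,7)]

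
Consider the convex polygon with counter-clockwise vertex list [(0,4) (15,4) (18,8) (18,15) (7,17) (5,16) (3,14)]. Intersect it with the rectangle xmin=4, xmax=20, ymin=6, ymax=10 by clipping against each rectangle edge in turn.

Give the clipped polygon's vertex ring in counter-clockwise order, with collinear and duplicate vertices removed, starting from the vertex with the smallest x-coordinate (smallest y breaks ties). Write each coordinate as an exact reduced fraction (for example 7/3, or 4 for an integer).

1. After x ≥ 4: [(4,4) (15,4) (18,8) (18,15) (7,17) (5,16) (4,15)]
2. After x ≤ 20: [(4,4) (15,4) (18,8) (18,15) (7,17) (5,16) (4,15)]
3. After y ≥ 6: [(4,6) (33/2,6) (18,8) (18,15) (7,17) (5,16) (4,15)]
4. After y ≤ 10: [(4,10) (4,6) (33/2,6) (18,8) (18,10)]
5. Canonical ring: [(4,6) (33/2,6) (18,8) (18,10) (4,10)]

Clipped polygon: [(4,6) (33/2,6) (18,8) (18,10) (4,10)]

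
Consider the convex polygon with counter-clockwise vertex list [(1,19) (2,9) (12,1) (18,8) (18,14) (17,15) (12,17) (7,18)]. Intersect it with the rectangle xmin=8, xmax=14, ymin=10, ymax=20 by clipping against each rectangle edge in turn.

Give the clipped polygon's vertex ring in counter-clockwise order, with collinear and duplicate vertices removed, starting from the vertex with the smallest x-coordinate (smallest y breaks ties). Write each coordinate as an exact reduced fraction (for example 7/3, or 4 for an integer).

1. After x ≥ 8: [(8,21/5) (12,1) (18,8) (18,14) (17,15) (12,17) (8,89/5)]
2. After x ≤ 14: [(8,21/5) (12,1) (14,10/3) (14,81/5) (12,17) (8,89/5)]
3. After y ≥ 10: [(8,10) (14,10) (14,81/5) (12,17) (8,89/5)]
4. After y ≤ 20: [(8,10) (14,10) (14,81/5) (12,17) (8,89/5)]
5. Canonical ring: [(8,10) (14,10) (14,81/5) (12,17) (8,89/5)]

Clipped polygon: [(8,10) (14,10) (14,81/5) (12,17) (8,89/5)]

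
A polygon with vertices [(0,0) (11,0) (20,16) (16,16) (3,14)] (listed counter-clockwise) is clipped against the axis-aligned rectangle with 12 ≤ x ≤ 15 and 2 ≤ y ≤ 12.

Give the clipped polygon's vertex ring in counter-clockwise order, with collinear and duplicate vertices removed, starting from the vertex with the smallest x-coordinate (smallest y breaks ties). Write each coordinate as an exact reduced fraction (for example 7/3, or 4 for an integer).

Clipped polygon: [(12,2) (97/8,2) (15,64/9) (15,12) (12,12)]

1. After x ≥ 12: [(12,16/9) (20,16) (16,16) (12,200/13)]
2. After x ≤ 15: [(12,16/9) (15,64/9) (15,206/13) (12,200/13)]
3. After y ≥ 2: [(12,2) (97/8,2) (15,64/9) (15,206/13) (12,200/13)]
4. After y ≤ 12: [(12,12) (12,2) (97/8,2) (15,64/9) (15,12)]
5. Canonical ring: [(12,2) (97/8,2) (15,64/9) (15,12) (12,12)]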